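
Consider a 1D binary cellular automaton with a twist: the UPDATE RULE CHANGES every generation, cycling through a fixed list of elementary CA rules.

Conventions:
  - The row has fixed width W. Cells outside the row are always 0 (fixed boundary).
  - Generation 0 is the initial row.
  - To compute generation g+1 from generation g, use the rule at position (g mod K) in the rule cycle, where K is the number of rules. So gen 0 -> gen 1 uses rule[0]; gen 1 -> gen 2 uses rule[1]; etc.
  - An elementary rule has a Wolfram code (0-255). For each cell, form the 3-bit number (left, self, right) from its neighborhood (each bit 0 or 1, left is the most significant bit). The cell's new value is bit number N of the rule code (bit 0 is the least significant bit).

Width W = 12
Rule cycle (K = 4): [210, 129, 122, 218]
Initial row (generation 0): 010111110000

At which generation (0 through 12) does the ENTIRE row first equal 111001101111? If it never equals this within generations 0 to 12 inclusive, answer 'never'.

Answer: never

Derivation:
Gen 0: 010111110000
Gen 1 (rule 210): 100011111000
Gen 2 (rule 129): 001001110011
Gen 3 (rule 122): 010111011111
Gen 4 (rule 218): 100111011111
Gen 5 (rule 210): 011011001111
Gen 6 (rule 129): 000000000110
Gen 7 (rule 122): 000000001111
Gen 8 (rule 218): 000000011111
Gen 9 (rule 210): 000000101111
Gen 10 (rule 129): 111110000110
Gen 11 (rule 122): 100011001111
Gen 12 (rule 218): 010111111111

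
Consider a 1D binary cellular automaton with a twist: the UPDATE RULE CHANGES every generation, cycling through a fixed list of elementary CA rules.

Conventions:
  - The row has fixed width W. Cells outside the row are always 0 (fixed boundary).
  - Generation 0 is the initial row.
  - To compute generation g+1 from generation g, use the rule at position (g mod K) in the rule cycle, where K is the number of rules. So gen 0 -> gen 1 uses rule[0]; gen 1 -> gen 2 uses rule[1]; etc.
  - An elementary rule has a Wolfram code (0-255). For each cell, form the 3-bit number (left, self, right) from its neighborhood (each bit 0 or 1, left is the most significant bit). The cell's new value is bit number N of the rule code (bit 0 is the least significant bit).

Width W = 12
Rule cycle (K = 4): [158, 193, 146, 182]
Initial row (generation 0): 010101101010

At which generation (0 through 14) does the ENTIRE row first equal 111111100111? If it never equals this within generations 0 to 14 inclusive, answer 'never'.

Gen 0: 010101101010
Gen 1 (rule 158): 110101001011
Gen 2 (rule 193): 010000000001
Gen 3 (rule 146): 101000000010
Gen 4 (rule 182): 111100000111
Gen 5 (rule 158): 111010001110
Gen 6 (rule 193): 011000100110
Gen 7 (rule 146): 100101011001
Gen 8 (rule 182): 111111100111
Gen 9 (rule 158): 111111011110
Gen 10 (rule 193): 011111001110
Gen 11 (rule 146): 101110110101
Gen 12 (rule 182): 110101001111
Gen 13 (rule 158): 100101111110
Gen 14 (rule 193): 000000111110

Answer: 8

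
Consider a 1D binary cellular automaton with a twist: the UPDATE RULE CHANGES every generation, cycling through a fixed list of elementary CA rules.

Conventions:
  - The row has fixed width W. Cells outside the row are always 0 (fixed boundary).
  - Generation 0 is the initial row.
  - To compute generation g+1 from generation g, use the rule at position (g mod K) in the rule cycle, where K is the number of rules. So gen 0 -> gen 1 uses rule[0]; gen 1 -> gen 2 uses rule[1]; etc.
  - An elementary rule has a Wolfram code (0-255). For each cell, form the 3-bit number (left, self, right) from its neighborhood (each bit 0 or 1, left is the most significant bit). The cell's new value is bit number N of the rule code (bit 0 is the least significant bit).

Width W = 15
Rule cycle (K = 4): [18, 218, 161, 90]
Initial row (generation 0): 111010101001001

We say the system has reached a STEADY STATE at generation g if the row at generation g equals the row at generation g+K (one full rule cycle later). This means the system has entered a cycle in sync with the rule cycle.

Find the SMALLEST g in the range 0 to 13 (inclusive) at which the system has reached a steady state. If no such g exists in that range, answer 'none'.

Answer: 12

Derivation:
Gen 0: 111010101001001
Gen 1 (rule 18): 000000000110110
Gen 2 (rule 218): 000000001110111
Gen 3 (rule 161): 111111100101010
Gen 4 (rule 90): 100000111000001
Gen 5 (rule 18): 010001000100010
Gen 6 (rule 218): 101010101010101
Gen 7 (rule 161): 010101010101010
Gen 8 (rule 90): 100000000000001
Gen 9 (rule 18): 010000000000010
Gen 10 (rule 218): 101000000000101
Gen 11 (rule 161): 010011111110010
Gen 12 (rule 90): 101110000011101
Gen 13 (rule 18): 000001000100000
Gen 14 (rule 218): 000010101010000
Gen 15 (rule 161): 111001010100111
Gen 16 (rule 90): 101110000011101
Gen 17 (rule 18): 000001000100000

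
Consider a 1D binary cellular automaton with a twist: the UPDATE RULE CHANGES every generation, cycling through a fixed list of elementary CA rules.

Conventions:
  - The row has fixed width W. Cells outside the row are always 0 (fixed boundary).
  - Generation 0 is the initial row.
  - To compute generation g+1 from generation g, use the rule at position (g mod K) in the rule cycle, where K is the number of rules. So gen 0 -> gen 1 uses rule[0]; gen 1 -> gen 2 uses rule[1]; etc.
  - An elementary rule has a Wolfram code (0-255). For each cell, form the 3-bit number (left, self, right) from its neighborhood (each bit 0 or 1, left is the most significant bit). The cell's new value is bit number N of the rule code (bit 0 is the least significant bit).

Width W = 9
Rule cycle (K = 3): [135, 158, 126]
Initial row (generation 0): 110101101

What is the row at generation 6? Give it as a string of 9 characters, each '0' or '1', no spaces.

Gen 0: 110101101
Gen 1 (rule 135): 000100001
Gen 2 (rule 158): 001110011
Gen 3 (rule 126): 011011111
Gen 4 (rule 135): 100001110
Gen 5 (rule 158): 110011101
Gen 6 (rule 126): 111110111

Answer: 111110111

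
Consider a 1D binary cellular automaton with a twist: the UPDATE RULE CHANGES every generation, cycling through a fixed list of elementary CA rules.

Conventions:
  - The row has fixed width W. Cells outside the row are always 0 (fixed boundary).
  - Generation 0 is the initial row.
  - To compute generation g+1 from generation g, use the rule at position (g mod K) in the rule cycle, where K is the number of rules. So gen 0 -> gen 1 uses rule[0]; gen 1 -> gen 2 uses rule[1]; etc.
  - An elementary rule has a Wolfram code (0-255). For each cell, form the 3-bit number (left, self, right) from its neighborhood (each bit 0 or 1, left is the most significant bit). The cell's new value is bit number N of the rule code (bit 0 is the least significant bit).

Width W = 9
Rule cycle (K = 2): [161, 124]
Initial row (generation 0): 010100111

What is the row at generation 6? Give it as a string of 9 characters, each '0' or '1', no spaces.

Gen 0: 010100111
Gen 1 (rule 161): 001000010
Gen 2 (rule 124): 001100011
Gen 3 (rule 161): 100001000
Gen 4 (rule 124): 110001100
Gen 5 (rule 161): 000100001
Gen 6 (rule 124): 000110001

Answer: 000110001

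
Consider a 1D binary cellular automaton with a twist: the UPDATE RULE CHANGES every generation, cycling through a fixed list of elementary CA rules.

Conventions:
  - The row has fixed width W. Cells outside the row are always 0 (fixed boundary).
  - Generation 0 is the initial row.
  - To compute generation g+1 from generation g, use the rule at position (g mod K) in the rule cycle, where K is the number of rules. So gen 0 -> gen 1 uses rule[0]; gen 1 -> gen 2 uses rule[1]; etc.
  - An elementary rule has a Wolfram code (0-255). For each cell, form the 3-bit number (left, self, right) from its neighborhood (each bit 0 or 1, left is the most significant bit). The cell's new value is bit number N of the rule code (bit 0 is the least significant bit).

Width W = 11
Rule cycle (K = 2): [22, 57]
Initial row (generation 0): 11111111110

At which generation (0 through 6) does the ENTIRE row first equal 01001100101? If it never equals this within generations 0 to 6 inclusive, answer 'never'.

Answer: never

Derivation:
Gen 0: 11111111110
Gen 1 (rule 22): 00000000001
Gen 2 (rule 57): 11111111100
Gen 3 (rule 22): 00000000010
Gen 4 (rule 57): 11111111001
Gen 5 (rule 22): 00000000111
Gen 6 (rule 57): 11111110100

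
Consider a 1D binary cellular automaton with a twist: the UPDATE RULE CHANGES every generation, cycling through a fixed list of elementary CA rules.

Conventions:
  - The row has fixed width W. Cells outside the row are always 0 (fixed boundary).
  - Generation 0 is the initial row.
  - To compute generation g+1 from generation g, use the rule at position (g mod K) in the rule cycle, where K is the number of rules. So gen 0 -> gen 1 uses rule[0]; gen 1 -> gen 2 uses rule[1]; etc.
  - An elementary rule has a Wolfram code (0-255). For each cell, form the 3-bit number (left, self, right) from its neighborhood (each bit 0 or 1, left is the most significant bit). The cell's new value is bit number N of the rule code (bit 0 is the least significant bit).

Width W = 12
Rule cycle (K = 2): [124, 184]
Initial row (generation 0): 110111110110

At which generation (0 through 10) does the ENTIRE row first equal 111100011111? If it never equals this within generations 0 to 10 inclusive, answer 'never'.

Gen 0: 110111110110
Gen 1 (rule 124): 111100011111
Gen 2 (rule 184): 111010011110
Gen 3 (rule 124): 101111010011
Gen 4 (rule 184): 011110101010
Gen 5 (rule 124): 010011111111
Gen 6 (rule 184): 001011111110
Gen 7 (rule 124): 001110000011
Gen 8 (rule 184): 001101000010
Gen 9 (rule 124): 001111100011
Gen 10 (rule 184): 001111010010

Answer: 1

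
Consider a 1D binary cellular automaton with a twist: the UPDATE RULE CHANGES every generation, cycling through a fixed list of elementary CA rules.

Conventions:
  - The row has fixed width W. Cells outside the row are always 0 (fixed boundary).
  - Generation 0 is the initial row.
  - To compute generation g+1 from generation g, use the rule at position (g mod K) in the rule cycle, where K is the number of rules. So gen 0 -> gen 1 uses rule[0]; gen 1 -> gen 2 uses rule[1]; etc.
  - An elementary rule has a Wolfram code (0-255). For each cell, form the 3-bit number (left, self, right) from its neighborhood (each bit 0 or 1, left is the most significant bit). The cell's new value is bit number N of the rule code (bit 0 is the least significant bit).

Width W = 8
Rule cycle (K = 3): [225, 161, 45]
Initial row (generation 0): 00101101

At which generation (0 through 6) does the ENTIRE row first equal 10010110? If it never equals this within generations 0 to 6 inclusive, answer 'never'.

Answer: 1

Derivation:
Gen 0: 00101101
Gen 1 (rule 225): 10010110
Gen 2 (rule 161): 00001000
Gen 3 (rule 45): 11101011
Gen 4 (rule 225): 01110101
Gen 5 (rule 161): 00101010
Gen 6 (rule 45): 10111110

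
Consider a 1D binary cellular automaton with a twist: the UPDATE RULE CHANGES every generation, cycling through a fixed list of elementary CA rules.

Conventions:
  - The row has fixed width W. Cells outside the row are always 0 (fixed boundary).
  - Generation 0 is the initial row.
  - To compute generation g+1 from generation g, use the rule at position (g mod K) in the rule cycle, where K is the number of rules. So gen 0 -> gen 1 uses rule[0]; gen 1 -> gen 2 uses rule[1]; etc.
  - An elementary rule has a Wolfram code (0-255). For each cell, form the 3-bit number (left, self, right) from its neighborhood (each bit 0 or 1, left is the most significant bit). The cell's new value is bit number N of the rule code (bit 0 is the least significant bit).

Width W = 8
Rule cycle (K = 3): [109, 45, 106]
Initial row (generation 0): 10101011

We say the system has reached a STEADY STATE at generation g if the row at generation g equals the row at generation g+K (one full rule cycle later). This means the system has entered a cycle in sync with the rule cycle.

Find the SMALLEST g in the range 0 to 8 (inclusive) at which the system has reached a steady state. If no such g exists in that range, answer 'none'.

Gen 0: 10101011
Gen 1 (rule 109): 11111111
Gen 2 (rule 45): 10000000
Gen 3 (rule 106): 00000000
Gen 4 (rule 109): 11111111
Gen 5 (rule 45): 10000000
Gen 6 (rule 106): 00000000
Gen 7 (rule 109): 11111111
Gen 8 (rule 45): 10000000
Gen 9 (rule 106): 00000000
Gen 10 (rule 109): 11111111
Gen 11 (rule 45): 10000000

Answer: 1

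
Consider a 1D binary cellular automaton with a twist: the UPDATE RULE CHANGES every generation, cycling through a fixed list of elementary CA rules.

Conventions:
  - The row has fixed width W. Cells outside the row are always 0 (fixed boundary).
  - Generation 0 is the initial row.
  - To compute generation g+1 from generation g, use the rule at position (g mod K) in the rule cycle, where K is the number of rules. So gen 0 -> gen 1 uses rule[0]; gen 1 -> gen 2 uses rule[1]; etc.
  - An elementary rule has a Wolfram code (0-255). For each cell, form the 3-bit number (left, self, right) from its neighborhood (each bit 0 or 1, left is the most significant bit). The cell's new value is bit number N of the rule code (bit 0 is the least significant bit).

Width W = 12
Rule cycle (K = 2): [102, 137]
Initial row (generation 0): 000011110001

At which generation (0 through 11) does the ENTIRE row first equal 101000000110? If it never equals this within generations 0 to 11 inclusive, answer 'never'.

Gen 0: 000011110001
Gen 1 (rule 102): 000100010011
Gen 2 (rule 137): 110001000010
Gen 3 (rule 102): 010011000110
Gen 4 (rule 137): 000010010100
Gen 5 (rule 102): 000110111100
Gen 6 (rule 137): 110100111001
Gen 7 (rule 102): 011101001011
Gen 8 (rule 137): 011000000010
Gen 9 (rule 102): 101000000110
Gen 10 (rule 137): 000011110100
Gen 11 (rule 102): 000100011100

Answer: 9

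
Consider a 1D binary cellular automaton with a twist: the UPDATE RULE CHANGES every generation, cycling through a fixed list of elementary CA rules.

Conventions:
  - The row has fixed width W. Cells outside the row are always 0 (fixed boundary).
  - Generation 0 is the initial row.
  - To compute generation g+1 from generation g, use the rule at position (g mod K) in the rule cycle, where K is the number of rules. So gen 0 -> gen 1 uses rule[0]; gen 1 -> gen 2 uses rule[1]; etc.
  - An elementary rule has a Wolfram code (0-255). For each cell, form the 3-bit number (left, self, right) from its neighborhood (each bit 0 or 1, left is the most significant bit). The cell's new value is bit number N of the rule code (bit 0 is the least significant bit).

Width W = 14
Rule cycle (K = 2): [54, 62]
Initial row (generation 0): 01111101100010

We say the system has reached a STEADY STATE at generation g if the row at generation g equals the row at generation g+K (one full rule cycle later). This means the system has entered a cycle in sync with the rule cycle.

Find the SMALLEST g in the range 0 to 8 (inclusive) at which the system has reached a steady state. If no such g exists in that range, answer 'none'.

Answer: none

Derivation:
Gen 0: 01111101100010
Gen 1 (rule 54): 10000010010111
Gen 2 (rule 62): 11000111111100
Gen 3 (rule 54): 00101000000010
Gen 4 (rule 62): 01111100000111
Gen 5 (rule 54): 10000010001000
Gen 6 (rule 62): 11000111011100
Gen 7 (rule 54): 00101000100010
Gen 8 (rule 62): 01111101110111
Gen 9 (rule 54): 10000010001000
Gen 10 (rule 62): 11000111011100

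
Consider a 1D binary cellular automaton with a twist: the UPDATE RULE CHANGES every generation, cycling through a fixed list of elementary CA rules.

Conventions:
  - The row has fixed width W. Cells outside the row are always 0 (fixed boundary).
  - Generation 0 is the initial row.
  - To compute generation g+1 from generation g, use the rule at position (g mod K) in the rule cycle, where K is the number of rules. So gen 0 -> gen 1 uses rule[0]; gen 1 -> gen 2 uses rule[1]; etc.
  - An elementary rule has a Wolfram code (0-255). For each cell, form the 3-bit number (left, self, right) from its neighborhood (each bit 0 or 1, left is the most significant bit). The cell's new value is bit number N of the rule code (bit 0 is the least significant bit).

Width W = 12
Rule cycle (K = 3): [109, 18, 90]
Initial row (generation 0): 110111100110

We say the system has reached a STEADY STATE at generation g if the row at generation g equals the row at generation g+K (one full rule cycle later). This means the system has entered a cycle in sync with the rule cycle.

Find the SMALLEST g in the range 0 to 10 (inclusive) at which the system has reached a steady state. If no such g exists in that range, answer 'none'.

Gen 0: 110111100110
Gen 1 (rule 109): 111100100110
Gen 2 (rule 18): 000011011001
Gen 3 (rule 90): 000111011110
Gen 4 (rule 109): 110101110010
Gen 5 (rule 18): 000000001101
Gen 6 (rule 90): 000000011100
Gen 7 (rule 109): 111111010101
Gen 8 (rule 18): 000000000000
Gen 9 (rule 90): 000000000000
Gen 10 (rule 109): 111111111111
Gen 11 (rule 18): 000000000000
Gen 12 (rule 90): 000000000000
Gen 13 (rule 109): 111111111111

Answer: 8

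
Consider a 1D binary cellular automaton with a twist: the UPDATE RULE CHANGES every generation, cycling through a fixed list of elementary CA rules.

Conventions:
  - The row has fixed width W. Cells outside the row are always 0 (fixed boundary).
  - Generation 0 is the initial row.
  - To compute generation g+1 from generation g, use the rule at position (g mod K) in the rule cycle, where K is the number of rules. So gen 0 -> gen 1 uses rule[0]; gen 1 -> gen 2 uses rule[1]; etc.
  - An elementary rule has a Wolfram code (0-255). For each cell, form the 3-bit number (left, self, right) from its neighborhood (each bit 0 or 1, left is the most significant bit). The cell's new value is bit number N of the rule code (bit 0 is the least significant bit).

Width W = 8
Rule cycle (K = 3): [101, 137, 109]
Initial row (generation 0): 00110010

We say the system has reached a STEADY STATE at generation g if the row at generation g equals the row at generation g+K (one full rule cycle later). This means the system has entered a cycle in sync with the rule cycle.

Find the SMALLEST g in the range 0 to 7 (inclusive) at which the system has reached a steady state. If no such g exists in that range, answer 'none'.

Answer: none

Derivation:
Gen 0: 00110010
Gen 1 (rule 101): 10010010
Gen 2 (rule 137): 00000000
Gen 3 (rule 109): 11111111
Gen 4 (rule 101): 00000001
Gen 5 (rule 137): 11111100
Gen 6 (rule 109): 10000101
Gen 7 (rule 101): 10110111
Gen 8 (rule 137): 00100110
Gen 9 (rule 109): 10100110
Gen 10 (rule 101): 11100010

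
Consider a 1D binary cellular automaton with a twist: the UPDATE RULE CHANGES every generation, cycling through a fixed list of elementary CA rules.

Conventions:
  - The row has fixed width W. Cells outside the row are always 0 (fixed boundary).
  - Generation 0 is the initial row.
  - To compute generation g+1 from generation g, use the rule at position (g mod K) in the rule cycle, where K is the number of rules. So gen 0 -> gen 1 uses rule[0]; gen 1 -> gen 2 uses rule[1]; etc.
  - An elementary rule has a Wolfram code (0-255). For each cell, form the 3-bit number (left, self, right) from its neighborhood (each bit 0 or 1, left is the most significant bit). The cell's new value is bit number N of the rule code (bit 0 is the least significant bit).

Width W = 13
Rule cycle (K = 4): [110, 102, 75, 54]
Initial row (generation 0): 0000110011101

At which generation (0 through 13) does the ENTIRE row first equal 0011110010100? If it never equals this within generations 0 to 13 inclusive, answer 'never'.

Answer: 12

Derivation:
Gen 0: 0000110011101
Gen 1 (rule 110): 0001110110111
Gen 2 (rule 102): 0010011011001
Gen 3 (rule 75): 1100111011010
Gen 4 (rule 54): 0011000100111
Gen 5 (rule 110): 0111001101101
Gen 6 (rule 102): 1001010110111
Gen 7 (rule 75): 0010000110101
Gen 8 (rule 54): 0111001001111
Gen 9 (rule 110): 1101011011001
Gen 10 (rule 102): 0111101101011
Gen 11 (rule 75): 1100101100011
Gen 12 (rule 54): 0011110010100
Gen 13 (rule 110): 0110010111100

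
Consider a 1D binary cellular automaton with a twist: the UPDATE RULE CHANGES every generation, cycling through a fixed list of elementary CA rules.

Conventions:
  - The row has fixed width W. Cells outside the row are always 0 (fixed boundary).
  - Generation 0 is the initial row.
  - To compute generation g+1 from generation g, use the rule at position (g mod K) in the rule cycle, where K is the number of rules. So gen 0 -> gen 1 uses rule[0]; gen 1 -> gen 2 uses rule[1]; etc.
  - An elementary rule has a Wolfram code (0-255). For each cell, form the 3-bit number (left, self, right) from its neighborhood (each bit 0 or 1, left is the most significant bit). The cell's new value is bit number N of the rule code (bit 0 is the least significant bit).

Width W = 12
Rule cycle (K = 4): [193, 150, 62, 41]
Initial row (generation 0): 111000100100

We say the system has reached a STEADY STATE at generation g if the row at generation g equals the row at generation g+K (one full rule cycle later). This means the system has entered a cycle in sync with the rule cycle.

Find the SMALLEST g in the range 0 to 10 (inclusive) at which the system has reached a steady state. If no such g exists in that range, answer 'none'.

Gen 0: 111000100100
Gen 1 (rule 193): 011010000001
Gen 2 (rule 150): 100011000011
Gen 3 (rule 62): 110110100110
Gen 4 (rule 41): 101101000100
Gen 5 (rule 193): 000100010001
Gen 6 (rule 150): 001110111011
Gen 7 (rule 62): 011001100110
Gen 8 (rule 41): 010001000100
Gen 9 (rule 193): 000100010001
Gen 10 (rule 150): 001110111011
Gen 11 (rule 62): 011001100110
Gen 12 (rule 41): 010001000100
Gen 13 (rule 193): 000100010001
Gen 14 (rule 150): 001110111011

Answer: 5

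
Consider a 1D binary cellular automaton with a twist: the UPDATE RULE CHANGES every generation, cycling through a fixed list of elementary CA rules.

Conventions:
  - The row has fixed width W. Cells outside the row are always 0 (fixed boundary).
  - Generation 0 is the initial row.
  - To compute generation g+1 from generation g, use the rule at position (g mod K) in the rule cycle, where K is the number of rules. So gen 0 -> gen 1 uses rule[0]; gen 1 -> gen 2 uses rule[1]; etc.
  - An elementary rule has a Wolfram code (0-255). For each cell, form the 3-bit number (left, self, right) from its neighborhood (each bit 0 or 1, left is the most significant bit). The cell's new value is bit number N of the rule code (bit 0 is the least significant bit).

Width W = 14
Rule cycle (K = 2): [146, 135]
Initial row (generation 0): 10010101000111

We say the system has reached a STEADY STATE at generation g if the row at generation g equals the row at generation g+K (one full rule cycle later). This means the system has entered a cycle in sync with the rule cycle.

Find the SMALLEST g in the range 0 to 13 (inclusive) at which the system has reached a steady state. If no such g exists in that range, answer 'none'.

Answer: none

Derivation:
Gen 0: 10010101000111
Gen 1 (rule 146): 01100000101010
Gen 2 (rule 135): 10001111101010
Gen 3 (rule 146): 01010111000001
Gen 4 (rule 135): 11010010011111
Gen 5 (rule 146): 00001101101110
Gen 6 (rule 135): 11110000000100
Gen 7 (rule 146): 01101000001010
Gen 8 (rule 135): 10001011111010
Gen 9 (rule 146): 01010001110001
Gen 10 (rule 135): 11010110100111
Gen 11 (rule 146): 00000000011010
Gen 12 (rule 135): 11111111100010
Gen 13 (rule 146): 01111111010101
Gen 14 (rule 135): 10111110010101
Gen 15 (rule 146): 00011101100000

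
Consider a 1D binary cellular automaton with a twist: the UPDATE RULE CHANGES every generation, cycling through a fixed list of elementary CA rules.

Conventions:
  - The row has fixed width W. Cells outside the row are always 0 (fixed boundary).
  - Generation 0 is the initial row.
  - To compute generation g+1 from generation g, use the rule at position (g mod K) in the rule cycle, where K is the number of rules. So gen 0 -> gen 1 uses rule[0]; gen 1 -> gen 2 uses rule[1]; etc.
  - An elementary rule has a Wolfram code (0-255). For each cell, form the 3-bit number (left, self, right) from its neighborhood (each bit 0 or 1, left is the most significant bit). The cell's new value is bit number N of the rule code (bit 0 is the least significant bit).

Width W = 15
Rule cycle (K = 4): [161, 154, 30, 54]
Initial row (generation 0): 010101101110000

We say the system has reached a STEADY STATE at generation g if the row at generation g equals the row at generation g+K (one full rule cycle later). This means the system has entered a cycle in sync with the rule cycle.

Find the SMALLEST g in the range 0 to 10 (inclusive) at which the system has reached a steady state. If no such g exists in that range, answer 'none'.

Answer: none

Derivation:
Gen 0: 010101101110000
Gen 1 (rule 161): 001010010100111
Gen 2 (rule 154): 010001100011110
Gen 3 (rule 30): 111011010110001
Gen 4 (rule 54): 000100111001011
Gen 5 (rule 161): 110000010000100
Gen 6 (rule 154): 101000101001010
Gen 7 (rule 30): 101101101111011
Gen 8 (rule 54): 110010010000100
Gen 9 (rule 161): 000000000110001
Gen 10 (rule 154): 000000001101010
Gen 11 (rule 30): 000000011001011
Gen 12 (rule 54): 000000100111100
Gen 13 (rule 161): 111110000011001
Gen 14 (rule 154): 111101000110110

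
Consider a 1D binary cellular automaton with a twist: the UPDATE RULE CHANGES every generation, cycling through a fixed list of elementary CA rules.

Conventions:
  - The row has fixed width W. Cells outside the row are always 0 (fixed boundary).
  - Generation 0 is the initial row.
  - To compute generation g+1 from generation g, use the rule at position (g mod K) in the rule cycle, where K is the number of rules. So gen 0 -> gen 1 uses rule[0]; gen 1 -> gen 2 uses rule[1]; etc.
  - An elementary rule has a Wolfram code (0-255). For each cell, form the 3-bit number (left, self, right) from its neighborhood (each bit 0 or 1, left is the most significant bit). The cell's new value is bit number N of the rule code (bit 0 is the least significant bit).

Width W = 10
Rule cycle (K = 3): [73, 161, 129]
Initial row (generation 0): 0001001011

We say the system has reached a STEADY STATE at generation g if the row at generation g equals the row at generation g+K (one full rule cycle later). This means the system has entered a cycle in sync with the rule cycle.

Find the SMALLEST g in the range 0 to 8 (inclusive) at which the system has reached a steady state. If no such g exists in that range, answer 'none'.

Answer: none

Derivation:
Gen 0: 0001001011
Gen 1 (rule 73): 1100000011
Gen 2 (rule 161): 0001111000
Gen 3 (rule 129): 1100110011
Gen 4 (rule 73): 1100110011
Gen 5 (rule 161): 0000000000
Gen 6 (rule 129): 1111111111
Gen 7 (rule 73): 1000000001
Gen 8 (rule 161): 0011111100
Gen 9 (rule 129): 1001111001
Gen 10 (rule 73): 0001001000
Gen 11 (rule 161): 1100000011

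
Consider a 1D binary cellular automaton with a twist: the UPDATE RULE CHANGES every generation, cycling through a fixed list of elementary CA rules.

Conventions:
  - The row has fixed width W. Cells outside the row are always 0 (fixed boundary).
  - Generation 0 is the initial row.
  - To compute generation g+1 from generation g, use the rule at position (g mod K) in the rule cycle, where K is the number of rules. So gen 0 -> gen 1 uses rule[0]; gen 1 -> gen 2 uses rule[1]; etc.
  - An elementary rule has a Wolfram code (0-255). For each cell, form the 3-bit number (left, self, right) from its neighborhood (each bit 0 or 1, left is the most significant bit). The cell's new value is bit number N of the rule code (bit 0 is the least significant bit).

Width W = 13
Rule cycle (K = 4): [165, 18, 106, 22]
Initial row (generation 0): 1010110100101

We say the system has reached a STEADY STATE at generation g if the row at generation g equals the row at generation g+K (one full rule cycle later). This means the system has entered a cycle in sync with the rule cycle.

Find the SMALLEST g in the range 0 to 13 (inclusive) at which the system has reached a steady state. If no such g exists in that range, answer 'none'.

Gen 0: 1010110100101
Gen 1 (rule 165): 1111001100111
Gen 2 (rule 18): 0000110011000
Gen 3 (rule 106): 0001110111000
Gen 4 (rule 22): 0010000000100
Gen 5 (rule 165): 1010111110101
Gen 6 (rule 18): 0000000000000
Gen 7 (rule 106): 0000000000000
Gen 8 (rule 22): 0000000000000
Gen 9 (rule 165): 1111111111111
Gen 10 (rule 18): 0000000000000
Gen 11 (rule 106): 0000000000000
Gen 12 (rule 22): 0000000000000
Gen 13 (rule 165): 1111111111111
Gen 14 (rule 18): 0000000000000
Gen 15 (rule 106): 0000000000000
Gen 16 (rule 22): 0000000000000
Gen 17 (rule 165): 1111111111111

Answer: 6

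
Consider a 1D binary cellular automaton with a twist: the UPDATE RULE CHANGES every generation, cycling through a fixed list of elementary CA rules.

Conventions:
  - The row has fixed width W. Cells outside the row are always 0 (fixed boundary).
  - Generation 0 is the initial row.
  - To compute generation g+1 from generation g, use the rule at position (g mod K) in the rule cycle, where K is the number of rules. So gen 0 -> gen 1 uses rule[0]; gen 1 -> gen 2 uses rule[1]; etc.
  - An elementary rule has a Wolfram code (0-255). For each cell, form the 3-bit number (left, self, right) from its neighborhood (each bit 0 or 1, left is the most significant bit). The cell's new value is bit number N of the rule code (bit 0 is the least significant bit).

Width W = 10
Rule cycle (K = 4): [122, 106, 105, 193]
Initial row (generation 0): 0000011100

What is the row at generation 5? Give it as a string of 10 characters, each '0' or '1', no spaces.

Gen 0: 0000011100
Gen 1 (rule 122): 0000110110
Gen 2 (rule 106): 0001111110
Gen 3 (rule 105): 1101000010
Gen 4 (rule 193): 0100011000
Gen 5 (rule 122): 1010111100

Answer: 1010111100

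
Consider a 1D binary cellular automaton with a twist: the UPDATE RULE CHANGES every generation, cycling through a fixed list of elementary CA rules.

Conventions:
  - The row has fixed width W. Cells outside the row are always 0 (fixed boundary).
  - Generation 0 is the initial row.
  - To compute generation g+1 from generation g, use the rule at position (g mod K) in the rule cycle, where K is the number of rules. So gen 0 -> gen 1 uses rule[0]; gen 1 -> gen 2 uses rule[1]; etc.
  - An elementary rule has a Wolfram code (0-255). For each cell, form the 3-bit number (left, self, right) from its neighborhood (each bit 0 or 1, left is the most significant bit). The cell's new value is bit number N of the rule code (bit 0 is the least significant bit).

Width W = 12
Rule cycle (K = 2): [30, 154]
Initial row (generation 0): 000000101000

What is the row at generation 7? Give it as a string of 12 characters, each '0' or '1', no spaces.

Gen 0: 000000101000
Gen 1 (rule 30): 000001101100
Gen 2 (rule 154): 000011001010
Gen 3 (rule 30): 000110111011
Gen 4 (rule 154): 001100110010
Gen 5 (rule 30): 011011101111
Gen 6 (rule 154): 110011001110
Gen 7 (rule 30): 101110111001

Answer: 101110111001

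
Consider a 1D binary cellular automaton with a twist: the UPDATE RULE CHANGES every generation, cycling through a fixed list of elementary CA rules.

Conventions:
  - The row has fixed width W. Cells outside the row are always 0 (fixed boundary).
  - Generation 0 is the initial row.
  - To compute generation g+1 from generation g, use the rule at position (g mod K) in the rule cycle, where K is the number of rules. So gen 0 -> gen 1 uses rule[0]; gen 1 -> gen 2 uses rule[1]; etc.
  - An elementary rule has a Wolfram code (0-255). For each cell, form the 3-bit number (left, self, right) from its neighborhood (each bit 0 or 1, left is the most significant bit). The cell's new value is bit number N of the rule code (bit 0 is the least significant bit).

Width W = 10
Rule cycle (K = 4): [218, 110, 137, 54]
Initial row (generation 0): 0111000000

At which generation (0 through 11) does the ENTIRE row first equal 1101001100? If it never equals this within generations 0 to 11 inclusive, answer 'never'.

Answer: never

Derivation:
Gen 0: 0111000000
Gen 1 (rule 218): 1111100000
Gen 2 (rule 110): 1000100000
Gen 3 (rule 137): 0010001111
Gen 4 (rule 54): 0111010000
Gen 5 (rule 218): 1111001000
Gen 6 (rule 110): 1001011000
Gen 7 (rule 137): 0000010011
Gen 8 (rule 54): 0000111100
Gen 9 (rule 218): 0001111110
Gen 10 (rule 110): 0011000010
Gen 11 (rule 137): 1010011000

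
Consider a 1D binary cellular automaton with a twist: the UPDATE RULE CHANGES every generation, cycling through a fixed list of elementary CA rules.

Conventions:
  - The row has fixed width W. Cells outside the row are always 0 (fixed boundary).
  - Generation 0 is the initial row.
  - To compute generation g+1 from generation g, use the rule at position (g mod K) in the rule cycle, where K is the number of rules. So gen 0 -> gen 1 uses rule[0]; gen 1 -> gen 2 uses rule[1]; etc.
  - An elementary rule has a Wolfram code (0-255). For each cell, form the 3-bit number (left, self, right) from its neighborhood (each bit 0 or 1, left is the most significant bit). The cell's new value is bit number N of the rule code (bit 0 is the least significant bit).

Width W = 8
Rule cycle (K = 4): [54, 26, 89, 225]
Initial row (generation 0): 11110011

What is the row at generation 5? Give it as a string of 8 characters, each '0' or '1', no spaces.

Gen 0: 11110011
Gen 1 (rule 54): 00001100
Gen 2 (rule 26): 00011010
Gen 3 (rule 89): 11011001
Gen 4 (rule 225): 01101000
Gen 5 (rule 54): 10011100

Answer: 10011100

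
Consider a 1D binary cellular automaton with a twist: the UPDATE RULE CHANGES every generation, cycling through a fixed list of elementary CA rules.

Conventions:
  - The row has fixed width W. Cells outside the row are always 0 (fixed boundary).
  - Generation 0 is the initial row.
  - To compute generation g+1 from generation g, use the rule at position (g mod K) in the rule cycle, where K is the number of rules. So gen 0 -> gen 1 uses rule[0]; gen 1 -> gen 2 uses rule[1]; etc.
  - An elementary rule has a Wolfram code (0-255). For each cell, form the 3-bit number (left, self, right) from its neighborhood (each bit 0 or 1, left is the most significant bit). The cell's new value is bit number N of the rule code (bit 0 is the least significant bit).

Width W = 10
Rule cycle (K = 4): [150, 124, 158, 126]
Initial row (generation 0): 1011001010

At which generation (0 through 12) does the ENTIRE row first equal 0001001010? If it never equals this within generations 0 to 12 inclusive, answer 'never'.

Answer: never

Derivation:
Gen 0: 1011001010
Gen 1 (rule 150): 1000111011
Gen 2 (rule 124): 1100101111
Gen 3 (rule 158): 1011101110
Gen 4 (rule 126): 1110111011
Gen 5 (rule 150): 0100010000
Gen 6 (rule 124): 0110011000
Gen 7 (rule 158): 1101110100
Gen 8 (rule 126): 1111011110
Gen 9 (rule 150): 0110001101
Gen 10 (rule 124): 0111001111
Gen 11 (rule 158): 1110111110
Gen 12 (rule 126): 1011100011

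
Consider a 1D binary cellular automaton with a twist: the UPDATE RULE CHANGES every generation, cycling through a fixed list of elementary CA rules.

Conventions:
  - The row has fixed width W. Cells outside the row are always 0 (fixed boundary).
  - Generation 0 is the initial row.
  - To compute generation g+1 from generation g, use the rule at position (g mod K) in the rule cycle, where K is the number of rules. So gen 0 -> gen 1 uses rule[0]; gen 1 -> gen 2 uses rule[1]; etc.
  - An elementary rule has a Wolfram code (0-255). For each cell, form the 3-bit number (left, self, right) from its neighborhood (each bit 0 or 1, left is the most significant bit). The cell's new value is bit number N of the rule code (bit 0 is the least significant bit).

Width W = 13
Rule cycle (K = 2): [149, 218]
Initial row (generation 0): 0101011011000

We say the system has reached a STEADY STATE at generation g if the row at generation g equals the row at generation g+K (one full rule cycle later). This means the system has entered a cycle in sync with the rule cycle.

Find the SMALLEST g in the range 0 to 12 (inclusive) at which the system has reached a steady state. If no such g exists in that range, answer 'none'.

Answer: 10

Derivation:
Gen 0: 0101011011000
Gen 1 (rule 149): 0101000000111
Gen 2 (rule 218): 1000100001111
Gen 3 (rule 149): 1110111100110
Gen 4 (rule 218): 1110111111111
Gen 5 (rule 149): 0100011111110
Gen 6 (rule 218): 1010111111111
Gen 7 (rule 149): 1010011111110
Gen 8 (rule 218): 0001111111111
Gen 9 (rule 149): 1100111111110
Gen 10 (rule 218): 1111111111111
Gen 11 (rule 149): 0111111111110
Gen 12 (rule 218): 1111111111111
Gen 13 (rule 149): 0111111111110
Gen 14 (rule 218): 1111111111111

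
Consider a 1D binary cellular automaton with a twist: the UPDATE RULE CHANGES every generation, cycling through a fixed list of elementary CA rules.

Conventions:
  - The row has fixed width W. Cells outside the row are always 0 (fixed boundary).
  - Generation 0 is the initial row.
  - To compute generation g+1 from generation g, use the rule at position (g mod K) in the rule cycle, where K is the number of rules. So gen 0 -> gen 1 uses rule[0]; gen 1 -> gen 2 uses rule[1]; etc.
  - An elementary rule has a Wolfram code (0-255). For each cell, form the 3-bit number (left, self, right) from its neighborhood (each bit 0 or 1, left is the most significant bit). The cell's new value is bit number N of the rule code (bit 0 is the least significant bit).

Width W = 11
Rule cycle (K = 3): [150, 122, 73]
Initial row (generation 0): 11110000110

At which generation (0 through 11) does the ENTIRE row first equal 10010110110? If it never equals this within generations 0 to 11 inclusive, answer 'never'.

Gen 0: 11110000110
Gen 1 (rule 150): 01101001001
Gen 2 (rule 122): 11110110110
Gen 3 (rule 73): 10010110110
Gen 4 (rule 150): 11110000001
Gen 5 (rule 122): 10011000010
Gen 6 (rule 73): 00011011000
Gen 7 (rule 150): 00100000100
Gen 8 (rule 122): 01010001010
Gen 9 (rule 73): 00000100000
Gen 10 (rule 150): 00001110000
Gen 11 (rule 122): 00011011000

Answer: 3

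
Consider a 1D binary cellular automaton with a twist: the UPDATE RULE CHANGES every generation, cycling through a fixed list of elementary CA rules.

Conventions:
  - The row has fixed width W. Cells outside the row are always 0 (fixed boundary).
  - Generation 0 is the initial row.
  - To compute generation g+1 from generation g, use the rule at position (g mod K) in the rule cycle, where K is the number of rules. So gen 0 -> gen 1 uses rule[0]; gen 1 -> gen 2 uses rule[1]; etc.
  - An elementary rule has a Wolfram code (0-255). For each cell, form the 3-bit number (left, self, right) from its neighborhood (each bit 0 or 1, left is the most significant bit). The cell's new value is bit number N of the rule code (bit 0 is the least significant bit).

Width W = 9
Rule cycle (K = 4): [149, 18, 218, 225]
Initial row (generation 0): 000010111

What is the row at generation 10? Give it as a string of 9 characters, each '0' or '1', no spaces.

Gen 0: 000010111
Gen 1 (rule 149): 111010010
Gen 2 (rule 18): 000001101
Gen 3 (rule 218): 000011100
Gen 4 (rule 225): 111001101
Gen 5 (rule 149): 010100001
Gen 6 (rule 18): 100010010
Gen 7 (rule 218): 010101101
Gen 8 (rule 225): 001010110
Gen 9 (rule 149): 101010001
Gen 10 (rule 18): 000001010

Answer: 000001010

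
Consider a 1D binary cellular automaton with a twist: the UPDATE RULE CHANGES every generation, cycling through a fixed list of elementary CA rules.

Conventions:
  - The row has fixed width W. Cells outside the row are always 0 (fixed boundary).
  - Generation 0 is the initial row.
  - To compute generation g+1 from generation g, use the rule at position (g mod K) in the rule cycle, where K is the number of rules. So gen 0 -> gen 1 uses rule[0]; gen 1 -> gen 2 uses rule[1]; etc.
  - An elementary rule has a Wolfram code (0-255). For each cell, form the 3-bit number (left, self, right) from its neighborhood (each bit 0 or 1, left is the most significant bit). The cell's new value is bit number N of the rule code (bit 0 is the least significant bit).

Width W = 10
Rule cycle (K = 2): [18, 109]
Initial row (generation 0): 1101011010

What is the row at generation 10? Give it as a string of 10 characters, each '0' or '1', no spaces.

Gen 0: 1101011010
Gen 1 (rule 18): 0000000001
Gen 2 (rule 109): 1111111101
Gen 3 (rule 18): 0000000000
Gen 4 (rule 109): 1111111111
Gen 5 (rule 18): 0000000000
Gen 6 (rule 109): 1111111111
Gen 7 (rule 18): 0000000000
Gen 8 (rule 109): 1111111111
Gen 9 (rule 18): 0000000000
Gen 10 (rule 109): 1111111111

Answer: 1111111111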